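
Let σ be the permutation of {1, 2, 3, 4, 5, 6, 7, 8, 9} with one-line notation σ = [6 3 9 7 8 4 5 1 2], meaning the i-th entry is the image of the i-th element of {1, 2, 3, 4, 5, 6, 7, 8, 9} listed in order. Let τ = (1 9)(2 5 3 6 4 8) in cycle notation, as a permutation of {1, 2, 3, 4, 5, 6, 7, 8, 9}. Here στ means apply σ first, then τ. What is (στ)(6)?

First apply σ: σ(6) = 4, then τ(4) = 8. Thus (στ)(6) = 8.

8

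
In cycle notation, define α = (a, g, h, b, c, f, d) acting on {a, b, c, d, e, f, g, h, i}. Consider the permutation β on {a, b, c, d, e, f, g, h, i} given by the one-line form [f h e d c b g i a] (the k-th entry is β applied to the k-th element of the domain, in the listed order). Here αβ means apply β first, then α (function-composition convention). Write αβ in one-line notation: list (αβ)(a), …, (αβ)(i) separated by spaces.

(αβ)(x) = α(β(x)). Computing each image: α(β(a)) = α(f) = d, α(β(b)) = α(h) = b, α(β(c)) = α(e) = e, α(β(d)) = α(d) = a, α(β(e)) = α(c) = f, α(β(f)) = α(b) = c, α(β(g)) = α(g) = h, α(β(h)) = α(i) = i, α(β(i)) = α(a) = g.
Hence αβ = [d b e a f c h i g].

d b e a f c h i g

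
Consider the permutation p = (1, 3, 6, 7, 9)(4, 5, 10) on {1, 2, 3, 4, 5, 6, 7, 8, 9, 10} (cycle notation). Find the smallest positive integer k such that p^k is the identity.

15

The disjoint cycles have lengths 5, 3, 1, 1.
The order of p is the least common multiple of its cycle lengths: lcm(5, 3) = 15.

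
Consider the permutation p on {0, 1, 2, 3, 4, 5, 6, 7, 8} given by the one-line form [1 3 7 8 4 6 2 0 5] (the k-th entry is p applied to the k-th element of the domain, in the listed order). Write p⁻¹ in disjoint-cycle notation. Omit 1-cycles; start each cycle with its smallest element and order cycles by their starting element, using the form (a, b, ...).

First write p in disjoint cycles: (0, 1, 3, 8, 5, 6, 2, 7).
Reversing each cycle (and rotating so the smallest element leads) gives p⁻¹ = (0, 7, 2, 6, 5, 8, 3, 1).

(0, 7, 2, 6, 5, 8, 3, 1)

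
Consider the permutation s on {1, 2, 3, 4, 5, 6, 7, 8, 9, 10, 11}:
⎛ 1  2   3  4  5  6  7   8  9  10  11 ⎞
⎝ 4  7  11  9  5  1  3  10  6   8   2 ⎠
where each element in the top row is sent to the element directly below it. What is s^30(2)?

Tracing 2 → 7 → … returns to 2 after 4 steps, so 2 lies in a 4-cycle (2, 7, 3, 11).
Powers repeat with period 4 on this cycle, and 30 mod 4 = 2, so s^30(2) = s^2(2).
Advancing 2 steps from 2: 2 → 7 → 3.

3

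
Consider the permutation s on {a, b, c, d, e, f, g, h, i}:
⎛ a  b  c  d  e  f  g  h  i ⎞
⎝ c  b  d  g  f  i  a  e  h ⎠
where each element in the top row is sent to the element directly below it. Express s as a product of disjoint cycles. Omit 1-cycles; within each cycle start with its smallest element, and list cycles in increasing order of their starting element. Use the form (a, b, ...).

(a, c, d, g)(e, f, i, h)

Start at a and follow images: a → c → d → g → a, giving the cycle (a, c, d, g).
Repeating from the next unused element and collecting all non-trivial cycles gives (a, c, d, g)(e, f, i, h).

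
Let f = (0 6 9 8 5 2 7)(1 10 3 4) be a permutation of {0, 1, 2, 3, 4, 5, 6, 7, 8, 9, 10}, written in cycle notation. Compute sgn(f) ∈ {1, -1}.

The cycle lengths are 7, 4.
A cycle is odd iff its length is even; f has 1 even-length cycle, so sgn(f) = (−1)^1 and f is odd.

-1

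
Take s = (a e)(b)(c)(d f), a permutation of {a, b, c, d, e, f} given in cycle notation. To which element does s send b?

The 1-cycle (b) fixes b, so s(b) = b.

b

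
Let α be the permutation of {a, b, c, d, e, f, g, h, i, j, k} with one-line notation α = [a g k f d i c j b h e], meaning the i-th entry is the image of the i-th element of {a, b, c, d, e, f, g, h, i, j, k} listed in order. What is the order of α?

8

The disjoint-cycle form of α has cycle lengths 8, 2, 1.
Since disjoint cycles commute, ord(α) = lcm(8, 2) = 8.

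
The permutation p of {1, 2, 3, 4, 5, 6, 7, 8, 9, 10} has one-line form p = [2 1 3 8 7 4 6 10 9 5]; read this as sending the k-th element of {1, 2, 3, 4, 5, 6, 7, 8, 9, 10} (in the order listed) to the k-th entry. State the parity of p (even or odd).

In disjoint-cycle form the cycle lengths are 6, 2, 1, 1.
A cycle is odd iff its length is even; p has 2 even-length cycles, so sgn(p) = (−1)^2 and p is even.

even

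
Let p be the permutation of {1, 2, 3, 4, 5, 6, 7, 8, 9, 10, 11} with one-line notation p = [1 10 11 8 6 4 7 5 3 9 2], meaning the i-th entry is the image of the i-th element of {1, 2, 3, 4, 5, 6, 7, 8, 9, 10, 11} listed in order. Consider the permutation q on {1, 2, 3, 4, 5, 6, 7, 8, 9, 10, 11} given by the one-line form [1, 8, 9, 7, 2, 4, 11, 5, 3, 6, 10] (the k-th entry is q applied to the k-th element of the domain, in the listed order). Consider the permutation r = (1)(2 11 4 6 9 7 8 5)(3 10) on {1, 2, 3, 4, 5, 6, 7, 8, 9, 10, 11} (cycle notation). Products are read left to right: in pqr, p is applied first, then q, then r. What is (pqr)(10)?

10

(pqr)(10) = r(q(p(10))). p(10) = 9, then q(9) = 3, then r(3) = 10, so the result is 10.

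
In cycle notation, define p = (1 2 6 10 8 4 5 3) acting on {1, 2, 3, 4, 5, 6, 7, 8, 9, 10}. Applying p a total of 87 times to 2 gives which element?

2 lies in the 8-cycle (1 2 6 10 8 4 5 3).
Powers repeat with period 8 on this cycle, and 87 mod 8 = 7, so p^87(2) = p^7(2).
Advancing 7 steps from 2: 2 → 6 → 10 → 8 → 4 → 5 → 3 → 1.

1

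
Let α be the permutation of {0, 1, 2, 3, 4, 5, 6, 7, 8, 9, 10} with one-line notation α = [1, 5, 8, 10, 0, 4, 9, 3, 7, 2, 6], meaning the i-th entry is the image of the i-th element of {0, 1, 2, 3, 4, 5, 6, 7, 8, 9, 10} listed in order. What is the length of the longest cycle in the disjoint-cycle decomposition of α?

7

Decomposing into disjoint cycles gives (0 1 5 4)(2 8 7 3 10 6 9); the longest has length 7.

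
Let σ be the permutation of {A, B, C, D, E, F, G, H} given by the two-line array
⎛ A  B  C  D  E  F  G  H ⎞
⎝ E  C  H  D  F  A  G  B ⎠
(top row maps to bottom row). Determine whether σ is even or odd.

In disjoint-cycle form the cycle lengths are 3, 3, 1, 1.
A cycle is odd iff its length is even; σ has 0 even-length cycles, so sgn(σ) = (−1)^0 and σ is even.

even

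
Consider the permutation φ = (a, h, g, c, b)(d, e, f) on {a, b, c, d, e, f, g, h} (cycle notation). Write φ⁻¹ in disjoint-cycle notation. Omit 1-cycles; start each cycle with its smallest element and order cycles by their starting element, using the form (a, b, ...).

(a, b, c, g, h)(d, f, e)

The inverse reverses each cycle.
Reversing each cycle of φ and rotating so the smallest element leads gives (a, b, c, g, h)(d, f, e).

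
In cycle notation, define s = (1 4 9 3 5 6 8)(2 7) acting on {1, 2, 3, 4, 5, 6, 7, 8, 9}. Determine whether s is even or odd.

The cycle lengths are 7, 2.
A cycle is odd iff its length is even; s has 1 even-length cycle, so sgn(s) = (−1)^1 and s is odd.

odd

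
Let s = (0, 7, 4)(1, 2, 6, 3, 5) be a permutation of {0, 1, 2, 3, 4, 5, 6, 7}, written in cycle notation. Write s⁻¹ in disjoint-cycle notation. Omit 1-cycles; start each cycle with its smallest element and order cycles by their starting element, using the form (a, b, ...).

The inverse reverses each cycle.
After reversing and putting each cycle's least element first, s⁻¹ = (0, 4, 7)(1, 5, 3, 6, 2).

(0, 4, 7)(1, 5, 3, 6, 2)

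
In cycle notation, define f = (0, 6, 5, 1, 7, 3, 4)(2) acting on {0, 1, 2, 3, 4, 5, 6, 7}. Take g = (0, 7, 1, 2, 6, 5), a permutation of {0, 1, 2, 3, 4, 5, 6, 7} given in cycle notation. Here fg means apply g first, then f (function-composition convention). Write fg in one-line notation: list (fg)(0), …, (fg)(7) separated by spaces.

(fg)(x) = f(g(x)). Computing each image: f(g(0)) = f(7) = 3, f(g(1)) = f(2) = 2, f(g(2)) = f(6) = 5, f(g(3)) = f(3) = 4, f(g(4)) = f(4) = 0, f(g(5)) = f(0) = 6, f(g(6)) = f(5) = 1, f(g(7)) = f(1) = 7.
Hence fg = [3 2 5 4 0 6 1 7].

3 2 5 4 0 6 1 7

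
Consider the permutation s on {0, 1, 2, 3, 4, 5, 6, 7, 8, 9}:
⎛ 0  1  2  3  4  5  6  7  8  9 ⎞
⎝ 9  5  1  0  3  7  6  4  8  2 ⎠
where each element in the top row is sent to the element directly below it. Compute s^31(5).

1

Tracing 5 → 7 → … returns to 5 after 8 steps, so 5 lies in an 8-cycle (0, 9, 2, 1, 5, 7, 4, 3).
Powers repeat with period 8 on this cycle, and 31 mod 8 = 7, so s^31(5) = s^7(5).
Stepping 7 places around the cycle: 5 → 7 → 4 → 3 → 0 → 9 → 2 → 1.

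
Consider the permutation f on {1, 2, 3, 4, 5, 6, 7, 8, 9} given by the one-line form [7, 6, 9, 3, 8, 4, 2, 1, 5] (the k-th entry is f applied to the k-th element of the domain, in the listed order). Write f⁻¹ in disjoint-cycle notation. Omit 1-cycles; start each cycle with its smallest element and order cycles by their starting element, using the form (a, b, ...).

(1, 8, 5, 9, 3, 4, 6, 2, 7)

The cycle decomposition of f is (1, 7, 2, 6, 4, 3, 9, 5, 8).
The inverse reverses every cycle; in canonical form, f⁻¹ = (1, 8, 5, 9, 3, 4, 6, 2, 7).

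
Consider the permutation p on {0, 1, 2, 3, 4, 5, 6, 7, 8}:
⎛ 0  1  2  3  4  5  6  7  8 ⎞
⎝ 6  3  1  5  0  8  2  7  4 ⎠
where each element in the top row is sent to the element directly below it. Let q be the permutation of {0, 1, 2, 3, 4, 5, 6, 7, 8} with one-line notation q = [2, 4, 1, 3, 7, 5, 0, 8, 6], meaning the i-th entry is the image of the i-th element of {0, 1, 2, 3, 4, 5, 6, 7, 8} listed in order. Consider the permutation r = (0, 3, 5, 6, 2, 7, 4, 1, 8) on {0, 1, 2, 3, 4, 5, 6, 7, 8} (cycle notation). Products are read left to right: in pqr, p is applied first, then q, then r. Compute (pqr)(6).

(pqr)(6) = r(q(p(6))). p(6) = 2, then q(2) = 1, then r(1) = 8, so the result is 8.

8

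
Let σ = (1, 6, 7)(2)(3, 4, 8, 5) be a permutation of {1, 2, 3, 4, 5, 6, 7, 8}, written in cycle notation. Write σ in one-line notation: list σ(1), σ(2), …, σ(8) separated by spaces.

Reading each image from the cycles: 1→6, 2→2, 3→4, 4→8, 5→3, 6→7, 7→1, 8→5.
So the one-line form is 6 2 4 8 3 7 1 5.

6 2 4 8 3 7 1 5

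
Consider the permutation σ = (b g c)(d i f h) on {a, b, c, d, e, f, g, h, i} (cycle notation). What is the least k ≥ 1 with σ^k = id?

The disjoint cycles have lengths 4, 3, 1, 1.
The order is lcm(4, 3) = 12.

12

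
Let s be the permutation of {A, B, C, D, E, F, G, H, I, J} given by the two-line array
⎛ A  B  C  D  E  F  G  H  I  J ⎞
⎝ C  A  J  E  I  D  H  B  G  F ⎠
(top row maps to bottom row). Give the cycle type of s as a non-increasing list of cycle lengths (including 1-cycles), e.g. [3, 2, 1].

The disjoint cycles are (A, C, J, F, D, E, I, G, H, B), with lengths 10 in non-increasing order.

[10]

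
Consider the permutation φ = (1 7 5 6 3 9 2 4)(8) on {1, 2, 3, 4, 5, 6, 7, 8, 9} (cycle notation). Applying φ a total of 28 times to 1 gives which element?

3

1 lies in the 8-cycle (1 7 5 6 3 9 2 4).
Since the cycle has length 8, φ^28 acts on it the same as φ^4 (28 mod 8 = 4).
Advancing 4 steps from 1: 1 → 7 → 5 → 6 → 3.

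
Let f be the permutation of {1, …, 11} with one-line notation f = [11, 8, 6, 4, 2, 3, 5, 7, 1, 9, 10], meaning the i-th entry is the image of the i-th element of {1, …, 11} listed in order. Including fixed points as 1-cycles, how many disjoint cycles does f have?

4

The cycle decomposition is (1 11 10 9)(2 8 7 5)(3 6)(4), which has 4 cycles (counting 1-cycles).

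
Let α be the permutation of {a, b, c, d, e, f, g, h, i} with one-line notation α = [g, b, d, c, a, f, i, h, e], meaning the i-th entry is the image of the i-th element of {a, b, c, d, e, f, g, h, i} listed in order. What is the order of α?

4

Decomposing into disjoint cycles gives cycle lengths 4, 2, 1, 1, 1.
The order is lcm(4, 2) = 4.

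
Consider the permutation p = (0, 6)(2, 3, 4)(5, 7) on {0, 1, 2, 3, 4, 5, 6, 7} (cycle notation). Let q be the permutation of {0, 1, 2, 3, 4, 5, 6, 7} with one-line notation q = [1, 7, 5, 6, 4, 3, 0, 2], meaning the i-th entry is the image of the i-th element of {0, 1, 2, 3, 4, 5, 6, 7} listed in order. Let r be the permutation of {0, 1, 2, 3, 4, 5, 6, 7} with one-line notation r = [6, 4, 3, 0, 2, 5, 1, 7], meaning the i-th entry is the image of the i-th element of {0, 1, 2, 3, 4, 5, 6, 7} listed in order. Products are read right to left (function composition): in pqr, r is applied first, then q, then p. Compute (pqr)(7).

(pqr)(7) = p(q(r(7))). r(7) = 7, then q(7) = 2, then p(2) = 3, so the result is 3.

3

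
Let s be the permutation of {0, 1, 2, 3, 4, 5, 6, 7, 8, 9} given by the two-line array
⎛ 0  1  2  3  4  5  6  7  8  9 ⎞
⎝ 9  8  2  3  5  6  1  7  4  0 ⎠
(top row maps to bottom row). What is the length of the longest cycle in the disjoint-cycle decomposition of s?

5

Decomposing into disjoint cycles gives (0 9)(1 8 4 5 6); the longest has length 5.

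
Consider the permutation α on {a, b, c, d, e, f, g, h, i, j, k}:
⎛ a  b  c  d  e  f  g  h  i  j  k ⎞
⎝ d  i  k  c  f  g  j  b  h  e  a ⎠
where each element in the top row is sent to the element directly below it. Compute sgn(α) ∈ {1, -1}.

1

In disjoint-cycle form the cycle lengths are 4, 4, 3.
A cycle of length ℓ contributes ℓ−1 transpositions, so α is a product of 3 + 3 + 2 = 8 transpositions — even.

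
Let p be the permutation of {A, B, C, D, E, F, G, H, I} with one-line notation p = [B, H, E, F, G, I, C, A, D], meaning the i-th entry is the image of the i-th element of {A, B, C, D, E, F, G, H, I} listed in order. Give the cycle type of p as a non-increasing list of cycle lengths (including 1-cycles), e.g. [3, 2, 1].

[3, 3, 3]

The disjoint cycles are (A, B, H)(C, E, G)(D, F, I), with lengths 3, 3, 3 in non-increasing order.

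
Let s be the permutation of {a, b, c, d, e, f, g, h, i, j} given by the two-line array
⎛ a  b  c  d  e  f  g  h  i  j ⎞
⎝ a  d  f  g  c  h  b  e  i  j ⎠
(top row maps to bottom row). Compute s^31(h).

f

Tracing h → e → … returns to h after 4 steps, so h lies in a 4-cycle (c, f, h, e).
Powers repeat with period 4 on this cycle, and 31 mod 4 = 3, so s^31(h) = s^3(h).
Stepping 3 places around the cycle: h → e → c → f.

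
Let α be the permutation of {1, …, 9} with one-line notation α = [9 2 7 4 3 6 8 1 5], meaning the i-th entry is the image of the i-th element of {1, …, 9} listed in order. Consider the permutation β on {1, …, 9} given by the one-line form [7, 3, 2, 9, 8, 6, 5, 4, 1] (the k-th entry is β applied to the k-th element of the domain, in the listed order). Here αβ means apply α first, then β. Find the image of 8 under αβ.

First apply α: α(8) = 1, then β(1) = 7. Thus (αβ)(8) = 7.

7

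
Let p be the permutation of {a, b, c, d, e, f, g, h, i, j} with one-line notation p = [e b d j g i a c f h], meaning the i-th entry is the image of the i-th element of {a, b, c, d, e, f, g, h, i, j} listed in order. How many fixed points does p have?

The fixed points (elements with p(x) = x) are {b}, so there is 1.

1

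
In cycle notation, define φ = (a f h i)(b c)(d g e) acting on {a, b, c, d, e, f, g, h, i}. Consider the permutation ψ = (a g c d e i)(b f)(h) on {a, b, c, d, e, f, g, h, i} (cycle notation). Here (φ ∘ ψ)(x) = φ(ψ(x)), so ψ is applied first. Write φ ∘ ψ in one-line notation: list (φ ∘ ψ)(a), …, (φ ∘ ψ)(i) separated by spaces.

For each element, apply ψ then φ: a → g → e; b → f → h; c → d → g; d → e → d; e → i → a; f → b → c; g → c → b; h → h → i; i → a → f.
So φ ∘ ψ in one-line form is e h g d a c b i f.

e h g d a c b i f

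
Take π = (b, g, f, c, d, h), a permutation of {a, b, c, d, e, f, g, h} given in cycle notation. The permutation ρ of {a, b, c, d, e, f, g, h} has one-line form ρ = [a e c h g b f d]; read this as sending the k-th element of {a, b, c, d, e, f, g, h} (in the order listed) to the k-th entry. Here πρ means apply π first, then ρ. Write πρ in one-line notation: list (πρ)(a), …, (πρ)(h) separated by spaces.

(πρ)(x) = ρ(π(x)). Computing each image: ρ(π(a)) = ρ(a) = a, ρ(π(b)) = ρ(g) = f, ρ(π(c)) = ρ(d) = h, ρ(π(d)) = ρ(h) = d, ρ(π(e)) = ρ(e) = g, ρ(π(f)) = ρ(c) = c, ρ(π(g)) = ρ(f) = b, ρ(π(h)) = ρ(b) = e.
Hence πρ = [a f h d g c b e].

a f h d g c b e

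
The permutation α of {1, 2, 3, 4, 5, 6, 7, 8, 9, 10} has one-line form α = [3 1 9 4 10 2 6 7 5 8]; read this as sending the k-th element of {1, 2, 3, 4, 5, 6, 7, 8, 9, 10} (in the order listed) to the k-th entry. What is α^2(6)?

Tracing 6 → 2 → … returns to 6 after 9 steps, so 6 lies in a 9-cycle (1, 3, 9, 5, 10, 8, 7, 6, 2).
Stepping 2 places around the cycle: 6 → 2 → 1.

1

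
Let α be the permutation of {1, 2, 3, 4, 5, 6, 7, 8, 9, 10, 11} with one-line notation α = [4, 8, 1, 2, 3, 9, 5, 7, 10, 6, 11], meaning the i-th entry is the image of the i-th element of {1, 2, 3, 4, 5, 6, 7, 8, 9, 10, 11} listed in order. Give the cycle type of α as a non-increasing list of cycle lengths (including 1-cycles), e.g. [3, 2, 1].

The disjoint cycles are (1 4 2 8 7 5 3)(6 9 10)(11), with lengths 7, 3, 1 in non-increasing order.

[7, 3, 1]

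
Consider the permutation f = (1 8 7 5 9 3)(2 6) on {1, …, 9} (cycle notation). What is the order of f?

6

The cycle type of f is (6, 2, 1).
The order is lcm(6, 2) = 6.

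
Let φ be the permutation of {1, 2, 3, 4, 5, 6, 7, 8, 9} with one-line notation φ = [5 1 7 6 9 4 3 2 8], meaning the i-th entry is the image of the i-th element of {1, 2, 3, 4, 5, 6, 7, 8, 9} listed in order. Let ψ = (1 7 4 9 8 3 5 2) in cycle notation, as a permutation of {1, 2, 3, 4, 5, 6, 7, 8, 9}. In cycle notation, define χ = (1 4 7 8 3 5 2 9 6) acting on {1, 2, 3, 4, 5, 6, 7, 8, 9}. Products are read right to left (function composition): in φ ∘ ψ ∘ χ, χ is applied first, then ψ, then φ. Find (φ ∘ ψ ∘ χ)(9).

4

(φ ∘ ψ ∘ χ)(9) = φ(ψ(χ(9))). χ(9) = 6, then ψ(6) = 6, then φ(6) = 4, so the result is 4.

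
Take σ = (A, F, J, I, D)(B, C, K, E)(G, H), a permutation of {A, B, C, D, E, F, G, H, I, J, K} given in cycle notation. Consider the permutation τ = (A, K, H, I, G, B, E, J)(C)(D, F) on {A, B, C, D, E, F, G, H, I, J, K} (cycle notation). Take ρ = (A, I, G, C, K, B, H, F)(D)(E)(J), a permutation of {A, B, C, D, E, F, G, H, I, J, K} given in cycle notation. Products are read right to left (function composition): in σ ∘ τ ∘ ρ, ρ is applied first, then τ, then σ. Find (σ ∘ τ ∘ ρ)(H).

A

Chase H: ρ(H) = F; τ(F) = D; σ(D) = A. Hence (σ ∘ τ ∘ ρ)(H) = A.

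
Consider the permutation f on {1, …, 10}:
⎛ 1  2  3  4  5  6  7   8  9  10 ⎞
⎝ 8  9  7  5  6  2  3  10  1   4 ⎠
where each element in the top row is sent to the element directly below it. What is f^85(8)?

Tracing 8 → 10 → … returns to 8 after 8 steps, so 8 lies in an 8-cycle (1, 8, 10, 4, 5, 6, 2, 9).
Since the cycle has length 8, f^85 acts on it the same as f^5 (85 mod 8 = 5).
Stepping 5 places around the cycle: 8 → 10 → 4 → 5 → 6 → 2.

2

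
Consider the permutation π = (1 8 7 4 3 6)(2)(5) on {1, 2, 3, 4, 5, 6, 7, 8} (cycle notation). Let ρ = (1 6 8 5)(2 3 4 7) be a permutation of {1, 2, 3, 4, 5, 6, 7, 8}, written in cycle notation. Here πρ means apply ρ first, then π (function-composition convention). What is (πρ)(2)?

6

(πρ)(2) = π(ρ(2)). ρ(2) = 3, then π(3) = 6. So (πρ)(2) = 6.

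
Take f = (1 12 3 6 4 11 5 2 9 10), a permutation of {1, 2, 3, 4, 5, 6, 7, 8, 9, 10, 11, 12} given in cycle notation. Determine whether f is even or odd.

odd

The cycle lengths are 10, 1, 1.
A cycle is odd iff its length is even; f has 1 even-length cycle, so sgn(f) = (−1)^1 and f is odd.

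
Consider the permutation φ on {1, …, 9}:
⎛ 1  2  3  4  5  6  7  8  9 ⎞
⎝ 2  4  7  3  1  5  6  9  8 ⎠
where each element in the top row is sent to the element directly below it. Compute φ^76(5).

Tracing 5 → 1 → … returns to 5 after 7 steps, so 5 lies in a 7-cycle (1 2 4 3 7 6 5).
On a 7-cycle, φ^7 is the identity, so φ^76 = φ^6 there (76 ≡ 6 mod 7).
Stepping 6 places around the cycle: 5 → 1 → 2 → 4 → 3 → 7 → 6.

6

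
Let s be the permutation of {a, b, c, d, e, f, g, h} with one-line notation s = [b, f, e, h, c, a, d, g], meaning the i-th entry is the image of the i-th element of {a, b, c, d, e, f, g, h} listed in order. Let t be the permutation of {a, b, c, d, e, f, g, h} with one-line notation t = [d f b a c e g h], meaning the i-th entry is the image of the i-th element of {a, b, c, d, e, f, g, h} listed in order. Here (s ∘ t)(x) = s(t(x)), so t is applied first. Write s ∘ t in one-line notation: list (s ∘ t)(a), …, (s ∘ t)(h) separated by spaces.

h a f b e c d g

(s ∘ t)(x) = s(t(x)). Computing each image: s(t(a)) = s(d) = h, s(t(b)) = s(f) = a, s(t(c)) = s(b) = f, s(t(d)) = s(a) = b, s(t(e)) = s(c) = e, s(t(f)) = s(e) = c, s(t(g)) = s(g) = d, s(t(h)) = s(h) = g.
Hence s ∘ t = [h a f b e c d g].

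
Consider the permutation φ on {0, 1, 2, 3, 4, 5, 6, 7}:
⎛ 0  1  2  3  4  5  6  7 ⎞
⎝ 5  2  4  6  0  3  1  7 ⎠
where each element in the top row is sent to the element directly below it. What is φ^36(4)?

0

Tracing 4 → 0 → … returns to 4 after 7 steps, so 4 lies in a 7-cycle (0, 5, 3, 6, 1, 2, 4).
Powers repeat with period 7 on this cycle, and 36 mod 7 = 1, so φ^36(4) = φ^1(4).
Advancing 1 step from 4: 4 → 0.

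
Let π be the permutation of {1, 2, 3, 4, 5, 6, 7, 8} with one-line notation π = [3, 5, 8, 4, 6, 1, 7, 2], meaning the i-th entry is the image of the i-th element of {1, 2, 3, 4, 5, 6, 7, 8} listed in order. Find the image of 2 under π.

2 is element number 2 of the domain, and entry number 2 of the one-line form is 5, so π(2) = 5.

5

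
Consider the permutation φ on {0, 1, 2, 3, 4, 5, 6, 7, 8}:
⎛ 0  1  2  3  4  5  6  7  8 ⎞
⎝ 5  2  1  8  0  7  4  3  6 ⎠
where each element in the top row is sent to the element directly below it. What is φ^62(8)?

Tracing 8 → 6 → … returns to 8 after 7 steps, so 8 lies in a 7-cycle (0 5 7 3 8 6 4).
Since the cycle has length 7, φ^62 acts on it the same as φ^6 (62 mod 7 = 6).
Advancing 6 steps from 8: 8 → 6 → 4 → 0 → 5 → 7 → 3.

3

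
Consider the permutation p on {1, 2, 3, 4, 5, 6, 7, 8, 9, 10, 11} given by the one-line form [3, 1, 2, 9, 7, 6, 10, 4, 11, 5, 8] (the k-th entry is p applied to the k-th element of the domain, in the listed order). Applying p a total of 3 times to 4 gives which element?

Tracing 4 → 9 → … returns to 4 after 4 steps, so 4 lies in a 4-cycle (4, 9, 11, 8).
Stepping 3 places around the cycle: 4 → 9 → 11 → 8.

8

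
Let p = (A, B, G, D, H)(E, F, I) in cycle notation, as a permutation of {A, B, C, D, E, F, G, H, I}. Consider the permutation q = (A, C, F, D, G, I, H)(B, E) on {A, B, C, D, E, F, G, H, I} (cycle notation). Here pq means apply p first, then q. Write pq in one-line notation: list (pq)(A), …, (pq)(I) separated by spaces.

(pq)(x) = q(p(x)). Computing each image: q(p(A)) = q(B) = E, q(p(B)) = q(G) = I, q(p(C)) = q(C) = F, q(p(D)) = q(H) = A, q(p(E)) = q(F) = D, q(p(F)) = q(I) = H, q(p(G)) = q(D) = G, q(p(H)) = q(A) = C, q(p(I)) = q(E) = B.
Hence pq = [E I F A D H G C B].

E I F A D H G C B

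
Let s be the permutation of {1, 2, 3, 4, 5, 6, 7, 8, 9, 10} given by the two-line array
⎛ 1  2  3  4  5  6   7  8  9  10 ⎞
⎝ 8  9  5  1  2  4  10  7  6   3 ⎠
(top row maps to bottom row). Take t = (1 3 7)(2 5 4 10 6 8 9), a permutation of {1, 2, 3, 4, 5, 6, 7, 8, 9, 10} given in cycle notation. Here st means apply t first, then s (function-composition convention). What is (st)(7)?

8

First apply t: t(7) = 1, then s(1) = 8. Thus (st)(7) = 8.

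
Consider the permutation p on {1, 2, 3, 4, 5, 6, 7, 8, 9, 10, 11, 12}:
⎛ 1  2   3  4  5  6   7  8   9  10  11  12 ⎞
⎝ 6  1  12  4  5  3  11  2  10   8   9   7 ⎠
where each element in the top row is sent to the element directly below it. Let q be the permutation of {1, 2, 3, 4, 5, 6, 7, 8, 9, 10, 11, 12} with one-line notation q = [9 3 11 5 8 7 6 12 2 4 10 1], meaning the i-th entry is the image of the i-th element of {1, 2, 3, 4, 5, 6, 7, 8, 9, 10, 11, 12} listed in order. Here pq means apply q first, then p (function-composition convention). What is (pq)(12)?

(pq)(12) = p(q(12)). q(12) = 1, then p(1) = 6. So (pq)(12) = 6.

6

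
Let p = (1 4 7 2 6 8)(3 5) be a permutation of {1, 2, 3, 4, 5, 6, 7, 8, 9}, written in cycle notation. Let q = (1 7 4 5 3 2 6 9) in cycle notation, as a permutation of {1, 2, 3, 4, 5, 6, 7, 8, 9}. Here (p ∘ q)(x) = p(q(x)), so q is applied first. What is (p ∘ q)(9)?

4

First apply q: q(9) = 1, then p(1) = 4. Thus (p ∘ q)(9) = 4.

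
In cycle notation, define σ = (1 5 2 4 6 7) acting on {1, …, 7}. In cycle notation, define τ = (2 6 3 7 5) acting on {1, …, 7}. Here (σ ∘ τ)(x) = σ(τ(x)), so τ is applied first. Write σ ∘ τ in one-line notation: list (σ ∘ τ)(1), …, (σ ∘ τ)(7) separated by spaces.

Chase each element through τ then σ: 1 → 1 → 5; 2 → 6 → 7; 3 → 7 → 1; 4 → 4 → 6; 5 → 2 → 4; 6 → 3 → 3; 7 → 5 → 2.
Collecting the images, σ ∘ τ = [5 7 1 6 4 3 2].

5 7 1 6 4 3 2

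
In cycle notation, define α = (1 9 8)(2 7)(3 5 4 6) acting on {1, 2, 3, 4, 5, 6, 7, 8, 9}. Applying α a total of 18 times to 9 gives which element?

9 lies in the 3-cycle (1 9 8).
Since the cycle has length 3, α^18 acts on it the same as α^0 (18 mod 3 = 0).
So α^18(9) = 9.

9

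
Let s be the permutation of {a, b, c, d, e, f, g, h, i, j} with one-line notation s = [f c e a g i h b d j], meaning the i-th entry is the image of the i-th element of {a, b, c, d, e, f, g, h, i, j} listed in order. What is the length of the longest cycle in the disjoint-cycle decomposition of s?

5

Decomposing into disjoint cycles gives (a f i d)(b c e g h); the longest has length 5.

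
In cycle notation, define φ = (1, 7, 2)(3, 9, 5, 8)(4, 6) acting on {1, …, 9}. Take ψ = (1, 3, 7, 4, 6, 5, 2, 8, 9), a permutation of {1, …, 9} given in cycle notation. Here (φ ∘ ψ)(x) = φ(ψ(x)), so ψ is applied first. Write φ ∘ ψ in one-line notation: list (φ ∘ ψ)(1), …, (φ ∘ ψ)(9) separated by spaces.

(φ ∘ ψ)(x) = φ(ψ(x)). Computing each image: φ(ψ(1)) = φ(3) = 9, φ(ψ(2)) = φ(8) = 3, φ(ψ(3)) = φ(7) = 2, φ(ψ(4)) = φ(6) = 4, φ(ψ(5)) = φ(2) = 1, φ(ψ(6)) = φ(5) = 8, φ(ψ(7)) = φ(4) = 6, φ(ψ(8)) = φ(9) = 5, φ(ψ(9)) = φ(1) = 7.
Hence φ ∘ ψ = [9 3 2 4 1 8 6 5 7].

9 3 2 4 1 8 6 5 7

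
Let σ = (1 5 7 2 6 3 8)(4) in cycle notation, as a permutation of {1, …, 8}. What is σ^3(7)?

3

7 lies in the 7-cycle (1 5 7 2 6 3 8).
Advancing 3 steps from 7: 7 → 2 → 6 → 3.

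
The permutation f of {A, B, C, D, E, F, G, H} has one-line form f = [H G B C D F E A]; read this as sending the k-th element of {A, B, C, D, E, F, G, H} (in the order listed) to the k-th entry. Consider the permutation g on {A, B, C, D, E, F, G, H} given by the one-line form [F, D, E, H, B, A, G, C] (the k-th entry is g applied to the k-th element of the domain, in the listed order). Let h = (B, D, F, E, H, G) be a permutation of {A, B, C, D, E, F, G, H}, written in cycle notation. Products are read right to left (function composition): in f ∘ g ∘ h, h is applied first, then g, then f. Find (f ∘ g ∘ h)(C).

D

Chase C: h(C) = C; g(C) = E; f(E) = D. Hence (f ∘ g ∘ h)(C) = D.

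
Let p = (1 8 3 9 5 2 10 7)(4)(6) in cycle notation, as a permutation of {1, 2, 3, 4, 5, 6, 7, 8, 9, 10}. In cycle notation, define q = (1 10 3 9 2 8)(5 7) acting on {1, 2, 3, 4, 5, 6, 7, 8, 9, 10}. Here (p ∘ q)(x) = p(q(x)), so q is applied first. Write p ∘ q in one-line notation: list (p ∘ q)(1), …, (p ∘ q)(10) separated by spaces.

(p ∘ q)(x) = p(q(x)). Computing each image: p(q(1)) = p(10) = 7, p(q(2)) = p(8) = 3, p(q(3)) = p(9) = 5, p(q(4)) = p(4) = 4, p(q(5)) = p(7) = 1, p(q(6)) = p(6) = 6, p(q(7)) = p(5) = 2, p(q(8)) = p(1) = 8, p(q(9)) = p(2) = 10, p(q(10)) = p(3) = 9.
Hence p ∘ q = [7 3 5 4 1 6 2 8 10 9].

7 3 5 4 1 6 2 8 10 9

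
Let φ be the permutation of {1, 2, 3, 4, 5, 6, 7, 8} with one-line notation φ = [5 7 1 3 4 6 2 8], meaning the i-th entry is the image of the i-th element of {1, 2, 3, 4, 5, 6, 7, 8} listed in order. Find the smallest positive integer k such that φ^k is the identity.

4

Decomposing into disjoint cycles gives cycle lengths 4, 2, 1, 1.
The order is lcm(4, 2) = 4.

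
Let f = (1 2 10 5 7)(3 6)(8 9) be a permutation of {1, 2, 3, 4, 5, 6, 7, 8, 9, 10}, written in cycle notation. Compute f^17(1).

1 lies in the 5-cycle (1 2 10 5 7).
Powers repeat with period 5 on this cycle, and 17 mod 5 = 2, so f^17(1) = f^2(1).
Advancing 2 steps from 1: 1 → 2 → 10.

10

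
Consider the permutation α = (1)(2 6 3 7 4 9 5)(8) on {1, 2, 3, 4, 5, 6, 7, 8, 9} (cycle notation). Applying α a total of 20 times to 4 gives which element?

4 lies in the 7-cycle (2 6 3 7 4 9 5).
Since the cycle has length 7, α^20 acts on it the same as α^6 (20 mod 7 = 6).
Advancing 6 steps from 4: 4 → 9 → 5 → 2 → 6 → 3 → 7.

7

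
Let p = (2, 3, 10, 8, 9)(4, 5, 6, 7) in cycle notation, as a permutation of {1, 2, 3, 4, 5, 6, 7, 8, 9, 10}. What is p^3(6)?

6 lies in the 4-cycle (4, 5, 6, 7).
Advancing 3 steps from 6: 6 → 7 → 4 → 5.

5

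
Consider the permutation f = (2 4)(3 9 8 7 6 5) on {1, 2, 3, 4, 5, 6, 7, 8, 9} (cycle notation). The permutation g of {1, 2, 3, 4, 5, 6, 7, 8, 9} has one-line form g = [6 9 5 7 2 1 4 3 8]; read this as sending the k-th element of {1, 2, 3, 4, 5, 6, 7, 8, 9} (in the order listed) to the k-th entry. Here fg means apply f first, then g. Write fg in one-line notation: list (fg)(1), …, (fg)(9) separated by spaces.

(fg)(x) = g(f(x)). Computing each image: g(f(1)) = g(1) = 6, g(f(2)) = g(4) = 7, g(f(3)) = g(9) = 8, g(f(4)) = g(2) = 9, g(f(5)) = g(3) = 5, g(f(6)) = g(5) = 2, g(f(7)) = g(6) = 1, g(f(8)) = g(7) = 4, g(f(9)) = g(8) = 3.
Hence fg = [6 7 8 9 5 2 1 4 3].

6 7 8 9 5 2 1 4 3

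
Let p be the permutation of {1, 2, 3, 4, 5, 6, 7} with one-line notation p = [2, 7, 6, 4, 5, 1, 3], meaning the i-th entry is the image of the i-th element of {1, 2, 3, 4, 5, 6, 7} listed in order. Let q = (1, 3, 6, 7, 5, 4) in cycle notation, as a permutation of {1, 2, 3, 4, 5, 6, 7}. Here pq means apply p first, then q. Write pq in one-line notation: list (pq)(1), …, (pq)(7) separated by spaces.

2 5 7 1 4 3 6

(pq)(x) = q(p(x)). Computing each image: q(p(1)) = q(2) = 2, q(p(2)) = q(7) = 5, q(p(3)) = q(6) = 7, q(p(4)) = q(4) = 1, q(p(5)) = q(5) = 4, q(p(6)) = q(1) = 3, q(p(7)) = q(3) = 6.
Hence pq = [2 5 7 1 4 3 6].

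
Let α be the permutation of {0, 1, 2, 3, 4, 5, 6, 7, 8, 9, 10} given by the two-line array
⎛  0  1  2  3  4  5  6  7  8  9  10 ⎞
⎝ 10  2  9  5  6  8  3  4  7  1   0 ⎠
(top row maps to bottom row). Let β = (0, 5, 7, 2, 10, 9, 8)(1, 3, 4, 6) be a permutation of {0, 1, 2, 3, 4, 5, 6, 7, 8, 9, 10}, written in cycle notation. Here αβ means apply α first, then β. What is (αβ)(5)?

0

α(5) = 8, then β(8) = 0; composing gives (αβ)(5) = 0.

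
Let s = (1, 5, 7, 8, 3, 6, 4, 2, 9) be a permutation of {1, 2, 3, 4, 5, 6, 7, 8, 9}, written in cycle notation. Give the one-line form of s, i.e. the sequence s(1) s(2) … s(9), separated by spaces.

5 9 6 2 7 4 8 3 1

Image by image: 1↦5, 2↦9, 3↦6, 4↦2, 5↦7, 6↦4, 7↦8, 8↦3, 9↦1.
So the one-line form is 5 9 6 2 7 4 8 3 1.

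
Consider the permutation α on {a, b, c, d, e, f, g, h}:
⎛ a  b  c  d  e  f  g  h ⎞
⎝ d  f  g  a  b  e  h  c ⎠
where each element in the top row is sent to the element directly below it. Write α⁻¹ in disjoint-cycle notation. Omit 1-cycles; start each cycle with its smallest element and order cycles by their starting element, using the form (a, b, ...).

(a, d)(b, e, f)(c, h, g)

First write α in disjoint cycles: (a, d)(b, f, e)(c, g, h).
Reversing each cycle (and rotating so the smallest element leads) gives α⁻¹ = (a, d)(b, e, f)(c, h, g).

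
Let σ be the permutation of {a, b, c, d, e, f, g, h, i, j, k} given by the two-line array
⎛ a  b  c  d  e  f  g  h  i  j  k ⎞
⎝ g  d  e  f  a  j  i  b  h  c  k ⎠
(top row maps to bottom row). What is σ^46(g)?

j

Tracing g → i → … returns to g after 10 steps, so g lies in a 10-cycle (a, g, i, h, b, d, f, j, c, e).
Powers repeat with period 10 on this cycle, and 46 mod 10 = 6, so σ^46(g) = σ^6(g).
Stepping 6 places around the cycle: g → i → h → b → d → f → j.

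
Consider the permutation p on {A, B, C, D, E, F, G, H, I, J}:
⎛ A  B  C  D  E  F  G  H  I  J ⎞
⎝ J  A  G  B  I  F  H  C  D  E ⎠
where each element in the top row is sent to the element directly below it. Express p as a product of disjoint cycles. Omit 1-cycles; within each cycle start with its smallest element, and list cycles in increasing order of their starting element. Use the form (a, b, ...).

(A, J, E, I, D, B)(C, G, H)

From A: A → J → E → I → D → B → A, closing the cycle (A, J, E, I, D, B).
Repeating from the next unused element and collecting all non-trivial cycles gives (A, J, E, I, D, B)(C, G, H).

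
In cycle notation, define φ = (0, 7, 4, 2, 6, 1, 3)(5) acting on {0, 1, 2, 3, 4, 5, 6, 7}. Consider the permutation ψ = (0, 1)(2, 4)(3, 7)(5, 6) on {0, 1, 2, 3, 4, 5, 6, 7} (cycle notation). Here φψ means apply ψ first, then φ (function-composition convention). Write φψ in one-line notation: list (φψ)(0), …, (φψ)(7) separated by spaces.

(φψ)(x) = φ(ψ(x)). Computing each image: φ(ψ(0)) = φ(1) = 3, φ(ψ(1)) = φ(0) = 7, φ(ψ(2)) = φ(4) = 2, φ(ψ(3)) = φ(7) = 4, φ(ψ(4)) = φ(2) = 6, φ(ψ(5)) = φ(6) = 1, φ(ψ(6)) = φ(5) = 5, φ(ψ(7)) = φ(3) = 0.
Hence φψ = [3 7 2 4 6 1 5 0].

3 7 2 4 6 1 5 0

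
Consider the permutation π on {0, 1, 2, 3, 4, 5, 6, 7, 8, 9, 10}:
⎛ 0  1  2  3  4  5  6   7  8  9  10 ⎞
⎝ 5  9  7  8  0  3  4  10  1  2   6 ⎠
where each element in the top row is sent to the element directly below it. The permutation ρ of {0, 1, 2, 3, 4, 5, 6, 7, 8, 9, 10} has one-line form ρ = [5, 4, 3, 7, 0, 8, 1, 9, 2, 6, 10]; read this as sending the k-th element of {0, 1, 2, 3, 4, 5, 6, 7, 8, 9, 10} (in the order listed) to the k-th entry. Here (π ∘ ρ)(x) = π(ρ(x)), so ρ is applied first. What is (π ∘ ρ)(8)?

7

ρ(8) = 2, then π(2) = 7; composing gives (π ∘ ρ)(8) = 7.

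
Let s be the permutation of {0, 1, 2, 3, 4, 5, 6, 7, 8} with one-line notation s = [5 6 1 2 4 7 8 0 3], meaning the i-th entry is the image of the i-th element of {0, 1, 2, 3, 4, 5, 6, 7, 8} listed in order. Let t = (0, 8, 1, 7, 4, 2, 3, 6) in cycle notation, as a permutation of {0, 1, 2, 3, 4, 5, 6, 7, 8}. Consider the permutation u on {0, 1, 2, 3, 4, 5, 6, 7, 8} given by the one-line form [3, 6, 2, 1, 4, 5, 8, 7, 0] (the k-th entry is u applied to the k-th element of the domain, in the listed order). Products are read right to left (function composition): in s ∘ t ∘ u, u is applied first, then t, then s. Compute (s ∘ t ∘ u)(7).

4

Apply the permutations in order: u(7) = 7, then t(7) = 4, then s(4) = 4. So (s ∘ t ∘ u)(7) = 4.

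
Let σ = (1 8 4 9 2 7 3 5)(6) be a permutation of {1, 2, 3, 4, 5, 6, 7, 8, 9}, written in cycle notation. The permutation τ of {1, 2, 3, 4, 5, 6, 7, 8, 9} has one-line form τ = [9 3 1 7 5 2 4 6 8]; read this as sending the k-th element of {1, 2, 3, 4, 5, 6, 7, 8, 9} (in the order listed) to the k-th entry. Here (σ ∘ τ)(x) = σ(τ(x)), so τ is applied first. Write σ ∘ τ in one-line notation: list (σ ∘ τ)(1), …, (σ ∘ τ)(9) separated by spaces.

(σ ∘ τ)(x) = σ(τ(x)). Computing each image: σ(τ(1)) = σ(9) = 2, σ(τ(2)) = σ(3) = 5, σ(τ(3)) = σ(1) = 8, σ(τ(4)) = σ(7) = 3, σ(τ(5)) = σ(5) = 1, σ(τ(6)) = σ(2) = 7, σ(τ(7)) = σ(4) = 9, σ(τ(8)) = σ(6) = 6, σ(τ(9)) = σ(8) = 4.
Hence σ ∘ τ = [2 5 8 3 1 7 9 6 4].

2 5 8 3 1 7 9 6 4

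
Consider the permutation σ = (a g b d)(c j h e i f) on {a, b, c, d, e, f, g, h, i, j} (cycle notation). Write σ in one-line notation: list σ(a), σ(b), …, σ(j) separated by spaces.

g d j a i c b e f h

Reading each image from the cycles: a↦g, b↦d, c↦j, d↦a, e↦i, f↦c, g↦b, h↦e, i↦f, j↦h.
So the one-line form is g d j a i c b e f h.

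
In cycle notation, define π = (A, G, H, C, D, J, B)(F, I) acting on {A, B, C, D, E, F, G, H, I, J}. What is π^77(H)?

H lies in the 7-cycle (A, G, H, C, D, J, B).
Powers repeat with period 7 on this cycle, and 77 mod 7 = 0, so π^77(H) = π^0(H).
So π^77(H) = H.

H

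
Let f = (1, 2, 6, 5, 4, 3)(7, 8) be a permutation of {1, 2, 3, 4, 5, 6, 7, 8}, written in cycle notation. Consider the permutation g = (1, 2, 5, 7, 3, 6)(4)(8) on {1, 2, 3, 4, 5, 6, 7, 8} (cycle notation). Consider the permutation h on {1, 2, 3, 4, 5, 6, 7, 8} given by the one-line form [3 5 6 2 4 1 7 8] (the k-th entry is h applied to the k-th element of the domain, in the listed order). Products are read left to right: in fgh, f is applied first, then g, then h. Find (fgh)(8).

Apply the permutations in order: f(8) = 7, then g(7) = 3, then h(3) = 6. So (fgh)(8) = 6.

6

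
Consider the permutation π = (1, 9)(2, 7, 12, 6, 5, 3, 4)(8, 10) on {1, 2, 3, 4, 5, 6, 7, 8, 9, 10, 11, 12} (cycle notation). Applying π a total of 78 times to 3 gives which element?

4

3 lies in the 7-cycle (2, 7, 12, 6, 5, 3, 4).
On a 7-cycle, π^7 is the identity, so π^78 = π^1 there (78 ≡ 1 mod 7).
Advancing 1 step from 3: 3 → 4.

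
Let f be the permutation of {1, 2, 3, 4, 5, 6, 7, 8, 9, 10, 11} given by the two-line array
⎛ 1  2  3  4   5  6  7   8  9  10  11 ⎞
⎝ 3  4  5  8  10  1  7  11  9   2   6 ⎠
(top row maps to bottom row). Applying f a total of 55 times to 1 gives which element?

3

Tracing 1 → 3 → … returns to 1 after 9 steps, so 1 lies in a 9-cycle (1, 3, 5, 10, 2, 4, 8, 11, 6).
Powers repeat with period 9 on this cycle, and 55 mod 9 = 1, so f^55(1) = f^1(1).
Stepping 1 place around the cycle: 1 → 3.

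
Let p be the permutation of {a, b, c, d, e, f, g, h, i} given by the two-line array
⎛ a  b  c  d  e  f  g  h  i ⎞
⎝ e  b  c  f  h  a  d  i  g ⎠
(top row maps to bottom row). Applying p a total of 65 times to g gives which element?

f

Tracing g → d → … returns to g after 7 steps, so g lies in a 7-cycle (a e h i g d f).
Powers repeat with period 7 on this cycle, and 65 mod 7 = 2, so p^65(g) = p^2(g).
Advancing 2 steps from g: g → d → f.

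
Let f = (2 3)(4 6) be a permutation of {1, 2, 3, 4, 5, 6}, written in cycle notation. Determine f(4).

6

4 appears in (4 6); the next entry (wrapping around) is 6.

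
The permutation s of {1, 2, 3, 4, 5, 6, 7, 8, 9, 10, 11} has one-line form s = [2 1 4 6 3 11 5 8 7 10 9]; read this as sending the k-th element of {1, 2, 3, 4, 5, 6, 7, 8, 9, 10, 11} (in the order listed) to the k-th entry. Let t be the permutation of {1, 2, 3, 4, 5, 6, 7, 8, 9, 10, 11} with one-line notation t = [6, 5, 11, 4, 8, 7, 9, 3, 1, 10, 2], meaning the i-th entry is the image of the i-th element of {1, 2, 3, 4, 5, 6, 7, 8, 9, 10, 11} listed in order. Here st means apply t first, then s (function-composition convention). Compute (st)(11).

1

(st)(11) = s(t(11)). t(11) = 2, then s(2) = 1. So (st)(11) = 1.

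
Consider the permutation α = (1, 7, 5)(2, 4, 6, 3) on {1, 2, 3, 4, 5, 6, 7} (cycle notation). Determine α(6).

In the cycle (2, 4, 6, 3), 6 is followed by 3, so α(6) = 3.

3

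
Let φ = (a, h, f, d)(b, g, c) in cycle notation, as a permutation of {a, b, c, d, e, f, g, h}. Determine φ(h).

f

h appears in (a, h, f, d); the next entry (wrapping around) is f.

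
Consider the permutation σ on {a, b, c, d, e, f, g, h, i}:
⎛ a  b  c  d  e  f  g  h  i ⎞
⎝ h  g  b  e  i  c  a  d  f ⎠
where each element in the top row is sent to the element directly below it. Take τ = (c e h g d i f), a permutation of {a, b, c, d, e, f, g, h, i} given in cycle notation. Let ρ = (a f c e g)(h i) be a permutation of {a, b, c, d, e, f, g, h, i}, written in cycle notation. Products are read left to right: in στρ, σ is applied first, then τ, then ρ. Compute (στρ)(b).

d

Apply the permutations in order: σ(b) = g, then τ(g) = d, then ρ(d) = d. So (στρ)(b) = d.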